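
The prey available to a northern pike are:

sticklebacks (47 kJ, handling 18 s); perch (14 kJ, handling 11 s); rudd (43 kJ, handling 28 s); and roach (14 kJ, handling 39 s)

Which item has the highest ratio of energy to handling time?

In descending order of E/h:
sticklebacks: 47/18 = 2.61 kJ/s
rudd: 43/28 = 1.54 kJ/s
perch: 14/11 = 1.27 kJ/s
roach: 14/39 = 0.359 kJ/s

sticklebacks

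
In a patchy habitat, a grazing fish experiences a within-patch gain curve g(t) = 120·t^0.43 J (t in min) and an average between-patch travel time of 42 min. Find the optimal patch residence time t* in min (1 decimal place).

31.7 min

Optimal t* satisfies g'(t*) = g(t*)/(T + t*).
g'(t) = 0.43·120·t^-0.57. Setting 0.43·120·t^-0.57 = 120·t^0.43/(42+t) gives 0.43(42+t) = t, so 0.57·t = 0.43×42.
t* = 0.43×42/0.57 = 31.68 min.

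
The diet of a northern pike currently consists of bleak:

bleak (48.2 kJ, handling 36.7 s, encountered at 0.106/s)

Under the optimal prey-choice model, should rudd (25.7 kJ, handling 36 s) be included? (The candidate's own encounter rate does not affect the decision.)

On bleak alone, R = ΣλE/(1+Σλh) = 5.109/4.89 = 1.045 kJ/s.
Profitability of rudd: 25.7/36 = 0.7139 kJ/s.
0.7139 < 1.045, so adding rudd would lower the average — exclude it.

No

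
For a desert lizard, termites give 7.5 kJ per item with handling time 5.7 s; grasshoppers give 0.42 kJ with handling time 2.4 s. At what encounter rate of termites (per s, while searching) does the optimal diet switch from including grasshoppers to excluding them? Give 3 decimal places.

0.027 per s

The zero-one rule: include grasshoppers iff E₂/h₂ > λE₁/(1+λh₁). Equality gives the switch point.
λE₁h₂ = E₂ + λE₂h₁ ⇒ λ = E₂/(E₁h₂ − E₂h₁) = 0.42/(18 − 2.394) = 0.02691 per s.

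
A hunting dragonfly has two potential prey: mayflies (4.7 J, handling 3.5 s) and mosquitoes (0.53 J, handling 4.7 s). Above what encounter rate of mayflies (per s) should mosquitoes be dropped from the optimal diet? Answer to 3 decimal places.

0.026 per s

Drop mosquitoes once their profitability E₂/h₂ falls below the rate achievable on mayflies alone: E₂/h₂ = λE₁/(1 + λh₁).
Solve for λ: λE₁h₂ = E₂(1 + λh₁) → λ(E₁h₂ − E₂h₁) = E₂ → λ = E₂/(E₁h₂ − E₂h₁).
λ = 0.53/(4.7×4.7 − 0.53×3.5) = 0.53/20.24 = 0.02619 per s.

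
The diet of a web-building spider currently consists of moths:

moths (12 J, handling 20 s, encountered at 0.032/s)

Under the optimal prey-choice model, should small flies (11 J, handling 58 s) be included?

No

On moths alone, R = ΣλE/(1+Σλh) = 0.384/1.64 = 0.2341 J/s.
small flies: E/h = 11/58 = 0.1897 J/s.
Since 0.1897 < R, time spent handling small flies is better spent searching.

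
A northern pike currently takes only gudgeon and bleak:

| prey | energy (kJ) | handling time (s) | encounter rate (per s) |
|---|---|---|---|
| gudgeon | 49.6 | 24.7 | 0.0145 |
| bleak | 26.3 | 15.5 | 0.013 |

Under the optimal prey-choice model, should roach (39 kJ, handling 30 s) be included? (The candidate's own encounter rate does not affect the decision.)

Current rate: (0.0145×49.6 + 0.013×26.3)/(1 + 0.0145×24.7 + 0.013×15.5) = 0.6803 kJ/s.
Profitability of roach: 39/30 = 1.3 kJ/s.
1.3 > 0.6803, so adding roach raises the average — include it.

Yes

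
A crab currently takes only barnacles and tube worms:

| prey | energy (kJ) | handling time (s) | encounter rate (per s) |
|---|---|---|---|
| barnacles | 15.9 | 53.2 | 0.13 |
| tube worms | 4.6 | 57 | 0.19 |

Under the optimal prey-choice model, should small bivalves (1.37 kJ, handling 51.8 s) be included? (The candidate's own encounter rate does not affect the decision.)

On barnacles and tube worms alone, R = ΣλE/(1+Σλh) = 2.941/18.75 = 0.1569 kJ/s.
Profitability of small bivalves: 1.37/51.8 = 0.02645 kJ/s.
Since 0.02645 < R, time spent handling small bivalves is better spent searching.

No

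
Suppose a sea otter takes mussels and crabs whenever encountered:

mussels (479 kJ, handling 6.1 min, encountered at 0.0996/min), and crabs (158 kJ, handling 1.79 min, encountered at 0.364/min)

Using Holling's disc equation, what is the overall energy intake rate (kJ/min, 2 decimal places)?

R = (0.0996×479 + 0.364×158) / (1 + 0.0996×6.1 + 0.364×1.79) = 105.2/2.259 = 46.58 kJ/min.

46.58 kJ/min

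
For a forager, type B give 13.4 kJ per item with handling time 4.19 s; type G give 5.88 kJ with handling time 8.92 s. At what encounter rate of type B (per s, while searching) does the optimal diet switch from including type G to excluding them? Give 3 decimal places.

0.062 per s

The zero-one rule: include type G iff E₂/h₂ > λE₁/(1+λh₁). Equality gives the switch point.
λE₁h₂ = E₂ + λE₂h₁ ⇒ λ = E₂/(E₁h₂ − E₂h₁) = 5.88/(119.5 − 24.64) = 0.06197 per s.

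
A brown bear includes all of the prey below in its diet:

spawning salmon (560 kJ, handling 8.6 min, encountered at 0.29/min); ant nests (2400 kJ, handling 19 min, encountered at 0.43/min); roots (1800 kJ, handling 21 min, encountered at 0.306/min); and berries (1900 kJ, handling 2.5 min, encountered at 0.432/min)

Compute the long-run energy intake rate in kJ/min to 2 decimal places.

133.85 kJ/min

Energy encountered per unit search time: 0.29×560 + 0.43×2400 + 0.306×1800 + 0.432×1900 = 2566 kJ/min.
Handling time per unit search time: 0.29×8.6 + 0.43×19 + 0.306×21 + 0.432×2.5 = 18.17.
Rate = 2566/(1 + 18.17) = 133.9 kJ/min.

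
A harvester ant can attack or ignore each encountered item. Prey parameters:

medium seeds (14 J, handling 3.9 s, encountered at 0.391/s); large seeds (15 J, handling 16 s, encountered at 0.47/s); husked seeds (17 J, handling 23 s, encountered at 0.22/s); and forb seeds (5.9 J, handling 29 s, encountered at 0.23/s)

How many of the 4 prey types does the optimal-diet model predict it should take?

1

E/h in descending order: medium seeds 3.59, large seeds 0.938, husked seeds 0.739, forb seeds 0.203 J/s. The optimal diet is the largest prefix of this list for which every included type satisfies E_i/h_i > R on the types above it.
Rate on top 1: 2.168. large seeds: 0.938 < 2.168 → exclude; stop.
Optimal diet: medium seeds — 1 of 4 types.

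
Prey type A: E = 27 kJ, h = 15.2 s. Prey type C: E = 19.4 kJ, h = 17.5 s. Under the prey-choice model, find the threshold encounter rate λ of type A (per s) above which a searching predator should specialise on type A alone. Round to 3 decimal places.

The zero-one rule: include type C iff E₂/h₂ > λE₁/(1+λh₁). Equality gives the switch point.
λE₁h₂ = E₂ + λE₂h₁ ⇒ λ = E₂/(E₁h₂ − E₂h₁) = 19.4/(472.5 − 294.9) = 0.1092 per s.

0.109 per s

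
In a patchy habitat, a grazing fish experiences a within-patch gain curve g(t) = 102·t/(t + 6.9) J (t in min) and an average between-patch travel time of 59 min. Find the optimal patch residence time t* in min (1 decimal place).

20.2 min

Optimal t* satisfies g'(t*) = g(t*)/(T + t*).
g'(t) = 102·6.9/(t + 6.9)². Setting 102·6.9/(t+6.9)² = 102t/[(t+6.9)(59+t)] gives 6.9(59+t) = t(t+6.9), so t² = 6.9×59 = 407.1.
t* = √407.1 = 20.18 min.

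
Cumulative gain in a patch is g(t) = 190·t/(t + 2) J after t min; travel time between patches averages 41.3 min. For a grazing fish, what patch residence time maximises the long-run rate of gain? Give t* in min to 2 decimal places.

9.09 min

By the marginal value theorem, leave when the instantaneous gain rate g'(t) equals the habitat-wide average g(t)/(T + t).
g'(t) = 190·2/(t + 2)². Setting 190·2/(t+2)² = 190t/[(t+2)(41.3+t)] gives 2(41.3+t) = t(t+2), so t² = 2×41.3 = 82.6.
t* = √82.6 = 9.088 min.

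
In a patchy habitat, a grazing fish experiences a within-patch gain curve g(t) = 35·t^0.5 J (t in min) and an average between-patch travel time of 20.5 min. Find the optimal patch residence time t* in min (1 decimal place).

20.5 min

Maximise g(t)/(T+t): set derivative to zero → g'(t)(T+t) = g(t).
g'(t) = 0.5·35·t^-0.5. Setting 0.5·35·t^-0.5 = 35·t^0.5/(20.5+t) gives 0.5(20.5+t) = t, so 0.50·t = 0.5×20.5.
t* = 0.5×20.5/0.50 = 20.5 min.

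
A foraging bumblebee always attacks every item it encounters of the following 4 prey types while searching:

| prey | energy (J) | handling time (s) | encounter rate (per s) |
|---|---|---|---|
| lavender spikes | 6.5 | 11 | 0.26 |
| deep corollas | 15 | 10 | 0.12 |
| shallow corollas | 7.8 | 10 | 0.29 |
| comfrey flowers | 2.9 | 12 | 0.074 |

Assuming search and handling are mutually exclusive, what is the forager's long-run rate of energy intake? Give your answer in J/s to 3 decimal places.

0.674 J/s

Energy encountered per unit search time: 0.26×6.5 + 0.12×15 + 0.29×7.8 + 0.074×2.9 = 5.967 J/s.
Handling time per unit search time: 0.26×11 + 0.12×10 + 0.29×10 + 0.074×12 = 7.848.
Rate = 5.967/(1 + 7.848) = 0.6743 J/s.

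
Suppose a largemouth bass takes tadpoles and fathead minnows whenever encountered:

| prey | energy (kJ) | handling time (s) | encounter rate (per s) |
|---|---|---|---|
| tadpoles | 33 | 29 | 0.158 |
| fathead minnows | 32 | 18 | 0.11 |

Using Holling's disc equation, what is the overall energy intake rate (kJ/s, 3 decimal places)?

Energy encountered per unit search time: 0.158×33 + 0.11×32 = 8.734 kJ/s.
Handling time per unit search time: 0.158×29 + 0.11×18 = 6.562.
Rate = 8.734/(1 + 6.562) = 1.155 kJ/s.

1.155 kJ/s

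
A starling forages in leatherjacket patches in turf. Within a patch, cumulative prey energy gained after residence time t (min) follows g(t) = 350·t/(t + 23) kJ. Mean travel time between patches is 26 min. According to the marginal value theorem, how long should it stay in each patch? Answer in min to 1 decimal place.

24.5 min

Maximise g(t)/(T+t): set derivative to zero → g'(t)(T+t) = g(t).
g'(t) = 350·23/(t + 23)². Setting 350·23/(t+23)² = 350t/[(t+23)(26+t)] gives 23(26+t) = t(t+23), so t² = 23×26 = 598.
t* = √598 = 24.45 min.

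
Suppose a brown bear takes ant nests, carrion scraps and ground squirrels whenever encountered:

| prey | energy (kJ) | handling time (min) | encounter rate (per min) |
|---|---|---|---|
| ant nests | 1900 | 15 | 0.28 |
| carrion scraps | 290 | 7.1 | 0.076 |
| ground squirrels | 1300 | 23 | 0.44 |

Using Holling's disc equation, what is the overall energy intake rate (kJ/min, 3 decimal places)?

71.001 kJ/min

R = (0.28×1900 + 0.076×290 + 0.44×1300) / (1 + 0.28×15 + 0.076×7.1 + 0.44×23) = 1126/15.86 = 71 kJ/min.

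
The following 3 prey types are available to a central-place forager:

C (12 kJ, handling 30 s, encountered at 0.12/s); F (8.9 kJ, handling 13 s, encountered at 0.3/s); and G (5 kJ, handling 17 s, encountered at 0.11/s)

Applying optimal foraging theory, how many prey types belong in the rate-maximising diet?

Profitabilities (E/h, kJ/s): F 0.685, C 0.4, G 0.294. Add prey in this order while the next type's profitability exceeds the intake rate on those already taken.
Rate on top 1: 0.5449. C: 0.4 < 0.5449 → exclude; stop.
Optimal diet: F — 1 of 3 types.

1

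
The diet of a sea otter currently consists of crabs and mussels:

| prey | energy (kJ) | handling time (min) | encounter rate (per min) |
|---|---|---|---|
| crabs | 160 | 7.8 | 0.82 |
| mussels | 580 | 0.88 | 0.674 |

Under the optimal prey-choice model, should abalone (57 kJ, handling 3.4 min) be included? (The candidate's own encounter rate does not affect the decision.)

No

Intake rate on the current diet: R = (0.82×160 + 0.674×580) / (1 + 0.82×7.8 + 0.674×0.88) = 522.1/7.989 = 65.35 kJ/min.
abalone: E/h = 57/3.4 = 16.76 kJ/min.
16.76 < 65.35, so adding abalone would lower the average — exclude it.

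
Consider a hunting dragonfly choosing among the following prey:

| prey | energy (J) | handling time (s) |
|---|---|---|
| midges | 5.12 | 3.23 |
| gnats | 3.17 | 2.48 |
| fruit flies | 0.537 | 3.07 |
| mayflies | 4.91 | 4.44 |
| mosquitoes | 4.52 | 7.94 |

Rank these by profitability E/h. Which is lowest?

fruit flies

In descending order of E/h:
midges: 5.12/3.23 = 1.59 J/s
gnats: 3.17/2.48 = 1.28 J/s
mayflies: 4.91/4.44 = 1.11 J/s
mosquitoes: 4.52/7.94 = 0.569 J/s
fruit flies: 0.537/3.07 = 0.175 J/s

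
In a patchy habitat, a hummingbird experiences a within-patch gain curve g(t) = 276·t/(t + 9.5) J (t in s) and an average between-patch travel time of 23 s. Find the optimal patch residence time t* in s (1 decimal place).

Optimal t* satisfies g'(t*) = g(t*)/(T + t*).
g'(t) = 276·9.5/(t + 9.5)². Setting 276·9.5/(t+9.5)² = 276t/[(t+9.5)(23+t)] gives 9.5(23+t) = t(t+9.5), so t² = 9.5×23 = 218.5.
t* = √218.5 = 14.78 s.

14.8 s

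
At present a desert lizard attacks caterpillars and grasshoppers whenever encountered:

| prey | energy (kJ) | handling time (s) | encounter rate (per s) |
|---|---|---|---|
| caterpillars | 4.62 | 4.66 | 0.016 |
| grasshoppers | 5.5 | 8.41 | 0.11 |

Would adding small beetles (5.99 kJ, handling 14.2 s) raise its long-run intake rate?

Yes

On caterpillars and grasshoppers alone, R = ΣλE/(1+Σλh) = 0.6789/2 = 0.3395 kJ/s.
Profitability of small beetles: 5.99/14.2 = 0.4218 kJ/s.
0.4218 > 0.3395, so adding small beetles raises the average — include it.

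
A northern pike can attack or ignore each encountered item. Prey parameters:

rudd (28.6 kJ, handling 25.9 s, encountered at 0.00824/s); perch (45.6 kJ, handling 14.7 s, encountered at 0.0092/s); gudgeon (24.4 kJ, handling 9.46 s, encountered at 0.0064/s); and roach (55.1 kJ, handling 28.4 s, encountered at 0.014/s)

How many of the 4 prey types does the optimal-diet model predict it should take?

4

Rank by E/h (kJ/s): perch 3.1, gudgeon 2.58, roach 1.94, rudd 1.1. Include each in turn until the next type's E/h falls below the running intake rate.
Rate on top 1: 0.3695. gudgeon: 2.58 > 0.3695 → include.
Rate on top 2: 0.4814. roach: 1.94 > 0.4814 → include.
Rate on top 3: 0.8454. rudd: 1.1 > 0.8454 → include.
Optimal diet: perch, gudgeon, roach, rudd — 4 of 4 types.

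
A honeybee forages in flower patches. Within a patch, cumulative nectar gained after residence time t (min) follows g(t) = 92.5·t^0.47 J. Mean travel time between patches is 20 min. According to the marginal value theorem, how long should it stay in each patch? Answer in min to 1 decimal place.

Maximise g(t)/(T+t): set derivative to zero → g'(t)(T+t) = g(t).
g'(t) = 0.47·92.5·t^-0.53. Setting 0.47·92.5·t^-0.53 = 92.5·t^0.47/(20+t) gives 0.47(20+t) = t, so 0.53·t = 0.47×20.
t* = 0.47×20/0.53 = 17.74 min.

17.7 min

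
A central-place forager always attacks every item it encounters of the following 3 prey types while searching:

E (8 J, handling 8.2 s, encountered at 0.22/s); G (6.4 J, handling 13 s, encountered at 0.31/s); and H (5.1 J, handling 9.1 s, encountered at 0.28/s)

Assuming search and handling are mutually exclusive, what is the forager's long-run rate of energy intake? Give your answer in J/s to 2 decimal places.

R = (0.22×8 + 0.31×6.4 + 0.28×5.1) / (1 + 0.22×8.2 + 0.31×13 + 0.28×9.1) = 5.172/9.382 = 0.5513 J/s.

0.55 J/s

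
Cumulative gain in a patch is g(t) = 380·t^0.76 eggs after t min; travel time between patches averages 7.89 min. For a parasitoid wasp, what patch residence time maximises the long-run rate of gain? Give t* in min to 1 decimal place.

25.0 min

By the marginal value theorem, leave when the instantaneous gain rate g'(t) equals the habitat-wide average g(t)/(T + t).
g'(t) = 0.76·380·t^-0.24. Setting 0.76·380·t^-0.24 = 380·t^0.76/(7.89+t) gives 0.76(7.89+t) = t, so 0.24·t = 0.76×7.89.
t* = 0.76×7.89/0.24 = 24.98 min.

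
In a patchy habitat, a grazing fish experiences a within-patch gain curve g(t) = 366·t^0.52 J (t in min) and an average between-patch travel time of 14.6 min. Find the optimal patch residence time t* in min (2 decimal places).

15.82 min

By the marginal value theorem, leave when the instantaneous gain rate g'(t) equals the habitat-wide average g(t)/(T + t).
g'(t) = 0.52·366·t^-0.48. Setting 0.52·366·t^-0.48 = 366·t^0.52/(14.6+t) gives 0.52(14.6+t) = t, so 0.48·t = 0.52×14.6.
t* = 0.52×14.6/0.48 = 15.82 min.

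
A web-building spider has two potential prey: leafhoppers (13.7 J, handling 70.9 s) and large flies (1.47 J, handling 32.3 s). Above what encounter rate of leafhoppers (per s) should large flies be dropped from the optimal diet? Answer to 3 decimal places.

At the threshold, the rate on leafhoppers alone equals the profitability of large flies: λ·13.7/(1 + λ·70.9) = 1.47/32.3 = 0.04551.
Rearranging, λ(13.7 − 0.04551×70.9) = 0.04551, so λ = 0.04551/10.47 = 0.004345 per s.

0.004 per s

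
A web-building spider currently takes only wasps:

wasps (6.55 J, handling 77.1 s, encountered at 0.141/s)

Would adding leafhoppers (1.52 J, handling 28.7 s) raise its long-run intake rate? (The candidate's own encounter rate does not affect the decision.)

Current rate: (0.141×6.55)/(1 + 0.141×77.1) = 0.0778 J/s.
Profitability of leafhoppers: 1.52/28.7 = 0.05296 J/s.
0.05296 < 0.0778, so adding leafhoppers would lower the average — exclude it.

No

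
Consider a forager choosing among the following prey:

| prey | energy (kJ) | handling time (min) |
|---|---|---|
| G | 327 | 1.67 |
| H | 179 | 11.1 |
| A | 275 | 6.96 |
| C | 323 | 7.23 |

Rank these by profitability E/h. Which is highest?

In descending order of E/h:
G: 327/1.67 = 196 kJ/min
C: 323/7.23 = 44.7 kJ/min
A: 275/6.96 = 39.5 kJ/min
H: 179/11.1 = 16.1 kJ/min

G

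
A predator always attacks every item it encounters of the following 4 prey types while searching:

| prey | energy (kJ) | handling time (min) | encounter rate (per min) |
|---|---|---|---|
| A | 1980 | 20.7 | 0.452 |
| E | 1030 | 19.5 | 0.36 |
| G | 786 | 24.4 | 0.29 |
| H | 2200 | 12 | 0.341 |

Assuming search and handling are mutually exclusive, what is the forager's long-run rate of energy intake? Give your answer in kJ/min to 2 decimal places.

R = (0.452×1980 + 0.36×1030 + 0.29×786 + 0.341×2200) / (1 + 0.452×20.7 + 0.36×19.5 + 0.29×24.4 + 0.341×12) = 2244/28.54 = 78.61 kJ/min.

78.61 kJ/min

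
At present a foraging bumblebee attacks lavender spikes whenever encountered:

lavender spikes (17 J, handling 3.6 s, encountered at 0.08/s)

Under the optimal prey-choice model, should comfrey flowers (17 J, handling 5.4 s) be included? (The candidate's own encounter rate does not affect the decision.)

Current rate: (0.08×17)/(1 + 0.08×3.6) = 1.056 J/s.
comfrey flowers: E/h = 17/5.4 = 3.148 J/s.
Since 3.148 > R, including comfrey flowers increases the long-run rate.

Yes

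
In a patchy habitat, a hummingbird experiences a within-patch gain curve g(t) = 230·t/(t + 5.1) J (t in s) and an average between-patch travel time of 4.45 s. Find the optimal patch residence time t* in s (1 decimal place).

4.8 s

Optimal t* satisfies g'(t*) = g(t*)/(T + t*).
g'(t) = 230·5.1/(t + 5.1)². Setting 230·5.1/(t+5.1)² = 230t/[(t+5.1)(4.45+t)] gives 5.1(4.45+t) = t(t+5.1), so t² = 5.1×4.45 = 22.7.
t* = √22.7 = 4.764 s.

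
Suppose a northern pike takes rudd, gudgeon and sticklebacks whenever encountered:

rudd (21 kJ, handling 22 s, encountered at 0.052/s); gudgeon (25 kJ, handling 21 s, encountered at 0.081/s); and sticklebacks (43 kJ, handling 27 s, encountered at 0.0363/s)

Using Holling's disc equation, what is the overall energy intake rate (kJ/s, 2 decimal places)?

Energy encountered per unit search time: 0.052×21 + 0.081×25 + 0.0363×43 = 4.678 kJ/s.
Handling time per unit search time: 0.052×22 + 0.081×21 + 0.0363×27 = 3.825.
Rate = 4.678/(1 + 3.825) = 0.9695 kJ/s.

0.97 kJ/s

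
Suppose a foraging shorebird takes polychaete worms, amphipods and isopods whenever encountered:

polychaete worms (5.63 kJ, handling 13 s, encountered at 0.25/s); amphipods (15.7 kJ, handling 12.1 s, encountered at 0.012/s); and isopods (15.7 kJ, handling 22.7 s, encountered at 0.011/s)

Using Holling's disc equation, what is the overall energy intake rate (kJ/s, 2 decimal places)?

0.38 kJ/s

R = (0.25×5.63 + 0.012×15.7 + 0.011×15.7) / (1 + 0.25×13 + 0.012×12.1 + 0.011×22.7) = 1.769/4.645 = 0.3808 kJ/s.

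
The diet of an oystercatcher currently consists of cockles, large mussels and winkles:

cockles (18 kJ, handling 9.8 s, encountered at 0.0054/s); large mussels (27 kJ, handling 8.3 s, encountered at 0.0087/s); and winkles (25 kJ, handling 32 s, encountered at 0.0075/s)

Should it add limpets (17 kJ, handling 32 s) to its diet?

Intake rate on the current diet: R = (0.0054×18 + 0.0087×27 + 0.0075×25) / (1 + 0.0054×9.8 + 0.0087×8.3 + 0.0075×32) = 0.5196/1.365 = 0.3806 kJ/s.
limpets: E/h = 17/32 = 0.5312 kJ/s.
Since 0.5312 > R, including limpets increases the long-run rate.

Yes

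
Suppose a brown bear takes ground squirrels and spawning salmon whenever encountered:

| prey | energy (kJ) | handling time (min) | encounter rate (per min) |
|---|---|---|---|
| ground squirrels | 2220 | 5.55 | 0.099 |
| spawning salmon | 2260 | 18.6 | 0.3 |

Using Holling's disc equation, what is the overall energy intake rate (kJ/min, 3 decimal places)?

125.926 kJ/min

R = (0.099×2220 + 0.3×2260) / (1 + 0.099×5.55 + 0.3×18.6) = 897.8/7.129 = 125.9 kJ/min.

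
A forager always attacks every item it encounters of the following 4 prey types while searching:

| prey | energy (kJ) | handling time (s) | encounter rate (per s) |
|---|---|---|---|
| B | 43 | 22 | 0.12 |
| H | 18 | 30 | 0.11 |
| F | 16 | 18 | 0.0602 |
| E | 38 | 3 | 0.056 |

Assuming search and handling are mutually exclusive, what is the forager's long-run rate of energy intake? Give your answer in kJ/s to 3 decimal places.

1.249 kJ/s

R = (0.12×43 + 0.11×18 + 0.0602×16 + 0.056×38) / (1 + 0.12×22 + 0.11×30 + 0.0602×18 + 0.056×3) = 10.23/8.192 = 1.249 kJ/s.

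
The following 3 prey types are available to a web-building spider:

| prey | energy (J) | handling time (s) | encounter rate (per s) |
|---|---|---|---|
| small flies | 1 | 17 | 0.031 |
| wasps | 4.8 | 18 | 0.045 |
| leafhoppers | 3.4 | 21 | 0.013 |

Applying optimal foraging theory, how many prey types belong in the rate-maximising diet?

2

Rank by E/h (J/s): wasps 0.267, leafhoppers 0.162, small flies 0.0588. Include each in turn until the next type's E/h falls below the running intake rate.
Rate on top 1: 0.1193. leafhoppers: 0.162 > 0.1193 → include.
Rate on top 2: 0.1249. small flies: 0.0588 < 0.1249 → exclude; stop.
Optimal diet: wasps, leafhoppers — 2 of 3 types.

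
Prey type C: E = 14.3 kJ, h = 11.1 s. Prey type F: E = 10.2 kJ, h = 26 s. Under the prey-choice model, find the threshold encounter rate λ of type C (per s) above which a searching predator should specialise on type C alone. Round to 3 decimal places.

0.039 per s

Drop type F once their profitability E₂/h₂ falls below the rate achievable on type C alone: E₂/h₂ = λE₁/(1 + λh₁).
Solve for λ: λE₁h₂ = E₂(1 + λh₁) → λ(E₁h₂ − E₂h₁) = E₂ → λ = E₂/(E₁h₂ − E₂h₁).
λ = 10.2/(14.3×26 − 10.2×11.1) = 10.2/258.6 = 0.03945 per s.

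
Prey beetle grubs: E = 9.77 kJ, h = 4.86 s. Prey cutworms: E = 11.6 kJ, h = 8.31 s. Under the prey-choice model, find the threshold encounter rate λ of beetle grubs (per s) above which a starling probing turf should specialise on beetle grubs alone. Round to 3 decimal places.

The zero-one rule: include cutworms iff E₂/h₂ > λE₁/(1+λh₁). Equality gives the switch point.
λE₁h₂ = E₂ + λE₂h₁ ⇒ λ = E₂/(E₁h₂ − E₂h₁) = 11.6/(81.19 − 56.38) = 0.4675 per s.

0.468 per s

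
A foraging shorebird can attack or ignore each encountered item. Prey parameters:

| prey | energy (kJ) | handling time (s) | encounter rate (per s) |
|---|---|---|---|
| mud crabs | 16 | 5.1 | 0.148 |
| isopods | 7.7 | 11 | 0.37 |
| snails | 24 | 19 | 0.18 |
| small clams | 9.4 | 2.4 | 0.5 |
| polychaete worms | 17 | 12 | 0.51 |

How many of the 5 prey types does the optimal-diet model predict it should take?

Rank by E/h (kJ/s): small clams 3.92, mud crabs 3.14, polychaete worms 1.42, snails 1.26, isopods 0.7. Include each in turn until the next type's E/h falls below the running intake rate.
Rate on top 1: 2.136. mud crabs: 3.14 > 2.136 → include.
Rate on top 2: 2.392. polychaete worms: 1.42 < 2.392 → exclude; stop.
Optimal diet: small clams, mud crabs — 2 of 5 types.

2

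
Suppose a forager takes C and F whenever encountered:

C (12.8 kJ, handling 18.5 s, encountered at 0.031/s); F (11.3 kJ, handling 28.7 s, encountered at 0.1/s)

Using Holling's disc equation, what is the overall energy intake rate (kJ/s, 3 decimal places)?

R = Σλ_iE_i / (1 + Σλ_ih_i)
Numerator: 0.031×12.8 + 0.1×11.3 = 1.527
Denominator: 1 + 0.031×18.5 + 0.1×28.7 = 4.444
R = 1.527/4.444 = 0.3436 kJ/s

0.344 kJ/s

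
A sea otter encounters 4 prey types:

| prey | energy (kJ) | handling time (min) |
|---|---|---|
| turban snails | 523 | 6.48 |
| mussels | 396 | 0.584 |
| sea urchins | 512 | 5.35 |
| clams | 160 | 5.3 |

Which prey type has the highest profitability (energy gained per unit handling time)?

In descending order of E/h:
mussels: 396/0.584 = 678 kJ/min
sea urchins: 512/5.35 = 95.7 kJ/min
turban snails: 523/6.48 = 80.7 kJ/min
clams: 160/5.3 = 30.2 kJ/min

mussels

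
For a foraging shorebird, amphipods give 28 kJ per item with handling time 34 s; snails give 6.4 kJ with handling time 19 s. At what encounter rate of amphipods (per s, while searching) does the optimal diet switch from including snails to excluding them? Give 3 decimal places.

The zero-one rule: include snails iff E₂/h₂ > λE₁/(1+λh₁). Equality gives the switch point.
λE₁h₂ = E₂ + λE₂h₁ ⇒ λ = E₂/(E₁h₂ − E₂h₁) = 6.4/(532 − 217.6) = 0.02036 per s.

0.020 per s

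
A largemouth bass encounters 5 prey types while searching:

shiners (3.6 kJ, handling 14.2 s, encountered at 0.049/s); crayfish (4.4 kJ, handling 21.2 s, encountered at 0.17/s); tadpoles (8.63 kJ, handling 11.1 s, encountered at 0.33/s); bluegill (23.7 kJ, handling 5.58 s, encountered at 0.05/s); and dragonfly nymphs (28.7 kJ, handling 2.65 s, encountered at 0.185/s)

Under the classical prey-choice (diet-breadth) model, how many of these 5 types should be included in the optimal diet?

Profitabilities (E/h, kJ/s): dragonfly nymphs 10.8, bluegill 4.25, tadpoles 0.777, shiners 0.254, crayfish 0.208. Add prey in this order while the next type's profitability exceeds the intake rate on those already taken.
Rate on top 1: 3.563. bluegill: 4.25 > 3.563 → include.
Rate on top 2: 3.671. tadpoles: 0.777 < 3.671 → exclude; stop.
Optimal diet: dragonfly nymphs, bluegill — 2 of 5 types.

2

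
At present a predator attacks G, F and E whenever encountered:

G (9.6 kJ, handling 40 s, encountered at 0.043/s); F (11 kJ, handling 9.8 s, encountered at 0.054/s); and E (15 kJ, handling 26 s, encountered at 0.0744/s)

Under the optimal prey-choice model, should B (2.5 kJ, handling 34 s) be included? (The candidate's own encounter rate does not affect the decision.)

No

Intake rate on the current diet: R = (0.043×9.6 + 0.054×11 + 0.0744×15) / (1 + 0.043×40 + 0.054×9.8 + 0.0744×26) = 2.123/5.184 = 0.4095 kJ/s.
B: E/h = 2.5/34 = 0.07353 kJ/s.
Since 0.07353 < R, time spent handling B is better spent searching.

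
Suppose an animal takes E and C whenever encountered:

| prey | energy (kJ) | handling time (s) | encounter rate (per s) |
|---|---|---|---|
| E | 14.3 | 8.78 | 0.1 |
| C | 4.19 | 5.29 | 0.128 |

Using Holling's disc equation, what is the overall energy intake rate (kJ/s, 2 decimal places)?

0.77 kJ/s

R = Σλ_iE_i / (1 + Σλ_ih_i)
Numerator: 0.1×14.3 + 0.128×4.19 = 1.966
Denominator: 1 + 0.1×8.78 + 0.128×5.29 = 2.555
R = 1.966/2.555 = 0.7696 kJ/s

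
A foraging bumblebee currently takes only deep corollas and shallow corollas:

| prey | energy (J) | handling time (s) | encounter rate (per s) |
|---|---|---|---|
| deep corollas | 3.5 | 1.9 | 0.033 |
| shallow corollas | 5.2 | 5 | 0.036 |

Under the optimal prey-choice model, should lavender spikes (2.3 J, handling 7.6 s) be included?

Intake rate on the current diet: R = (0.033×3.5 + 0.036×5.2) / (1 + 0.033×1.9 + 0.036×5) = 0.3027/1.243 = 0.2436 J/s.
Profitability of lavender spikes: 2.3/7.6 = 0.3026 J/s.
0.3026 > 0.2436, so adding lavender spikes raises the average — include it.

Yes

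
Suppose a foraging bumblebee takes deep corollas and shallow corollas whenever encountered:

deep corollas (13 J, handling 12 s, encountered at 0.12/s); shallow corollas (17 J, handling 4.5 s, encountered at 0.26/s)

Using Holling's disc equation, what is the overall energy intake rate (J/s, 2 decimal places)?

Energy encountered per unit search time: 0.12×13 + 0.26×17 = 5.98 J/s.
Handling time per unit search time: 0.12×12 + 0.26×4.5 = 2.61.
Rate = 5.98/(1 + 2.61) = 1.657 J/s.

1.66 J/s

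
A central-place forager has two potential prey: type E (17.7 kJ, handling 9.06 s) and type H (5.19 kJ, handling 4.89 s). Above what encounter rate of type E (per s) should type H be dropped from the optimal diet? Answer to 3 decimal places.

0.131 per s

At the threshold, the rate on type E alone equals the profitability of type H: λ·17.7/(1 + λ·9.06) = 5.19/4.89 = 1.061.
Rearranging, λ(17.7 − 1.061×9.06) = 1.061, so λ = 1.061/8.084 = 0.1313 per s.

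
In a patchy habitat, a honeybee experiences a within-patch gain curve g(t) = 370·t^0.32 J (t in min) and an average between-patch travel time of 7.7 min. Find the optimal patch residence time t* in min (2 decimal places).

3.62 min

Maximise g(t)/(T+t): set derivative to zero → g'(t)(T+t) = g(t).
g'(t) = 0.32·370·t^-0.68. Setting 0.32·370·t^-0.68 = 370·t^0.32/(7.7+t) gives 0.32(7.7+t) = t, so 0.68·t = 0.32×7.7.
t* = 0.32×7.7/0.68 = 3.624 min.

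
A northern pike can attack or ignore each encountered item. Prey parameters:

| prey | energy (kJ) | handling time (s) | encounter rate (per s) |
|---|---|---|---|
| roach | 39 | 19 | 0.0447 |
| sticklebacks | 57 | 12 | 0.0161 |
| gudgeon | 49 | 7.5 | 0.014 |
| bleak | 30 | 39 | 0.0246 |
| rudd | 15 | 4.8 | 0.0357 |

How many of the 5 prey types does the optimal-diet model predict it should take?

4

Rank by E/h (kJ/s): gudgeon 6.53, sticklebacks 4.75, rudd 3.12, roach 2.05, bleak 0.769. Include each in turn until the next type's E/h falls below the running intake rate.
Rate on top 1: 0.6208. sticklebacks: 4.75 > 0.6208 → include.
Rate on top 2: 1.235. rudd: 3.12 > 1.235 → include.
Rate on top 3: 1.456. roach: 2.05 > 1.456 → include.
Rate on top 4: 1.674. bleak: 0.769 < 1.674 → exclude; stop.
Optimal diet: gudgeon, sticklebacks, rudd, roach — 4 of 5 types.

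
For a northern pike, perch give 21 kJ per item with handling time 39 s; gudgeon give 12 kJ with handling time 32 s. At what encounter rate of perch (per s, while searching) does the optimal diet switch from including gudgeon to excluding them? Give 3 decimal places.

Drop gudgeon once their profitability E₂/h₂ falls below the rate achievable on perch alone: E₂/h₂ = λE₁/(1 + λh₁).
Solve for λ: λE₁h₂ = E₂(1 + λh₁) → λ(E₁h₂ − E₂h₁) = E₂ → λ = E₂/(E₁h₂ − E₂h₁).
λ = 12/(21×32 − 12×39) = 12/204 = 0.05882 per s.

0.059 per s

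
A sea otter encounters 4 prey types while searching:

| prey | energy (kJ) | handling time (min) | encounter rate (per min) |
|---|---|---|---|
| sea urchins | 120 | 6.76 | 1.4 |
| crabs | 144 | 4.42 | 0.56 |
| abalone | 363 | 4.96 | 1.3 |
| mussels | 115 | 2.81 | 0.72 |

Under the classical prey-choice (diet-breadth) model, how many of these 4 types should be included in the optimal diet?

1

E/h in descending order: abalone 73.2, mussels 40.9, crabs 32.6, sea urchins 17.8 kJ/min. The optimal diet is the largest prefix of this list for which every included type satisfies E_i/h_i > R on the types above it.
Rate on top 1: 63.36. mussels: 40.9 < 63.36 → exclude; stop.
Optimal diet: abalone — 1 of 4 types.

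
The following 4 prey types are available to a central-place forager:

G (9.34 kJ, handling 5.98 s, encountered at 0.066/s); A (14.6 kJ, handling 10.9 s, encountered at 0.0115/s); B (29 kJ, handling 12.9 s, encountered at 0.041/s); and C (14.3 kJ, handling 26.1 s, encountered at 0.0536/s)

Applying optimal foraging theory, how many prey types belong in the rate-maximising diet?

3

Rank by E/h (kJ/s): B 2.25, G 1.56, A 1.34, C 0.548. Include each in turn until the next type's E/h falls below the running intake rate.
Rate on top 1: 0.7777. G: 1.56 > 0.7777 → include.
Rate on top 2: 0.9386. A: 1.34 > 0.9386 → include.
Rate on top 3: 0.9631. C: 0.548 < 0.9631 → exclude; stop.
Optimal diet: B, G, A — 3 of 4 types.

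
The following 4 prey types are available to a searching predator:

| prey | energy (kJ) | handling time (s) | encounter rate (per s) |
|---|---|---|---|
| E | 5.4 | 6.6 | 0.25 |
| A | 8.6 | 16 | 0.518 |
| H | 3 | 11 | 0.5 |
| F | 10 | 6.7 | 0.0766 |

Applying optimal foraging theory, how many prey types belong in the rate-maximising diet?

Profitabilities (E/h, kJ/s): F 1.49, E 0.818, A 0.537, H 0.273. Add prey in this order while the next type's profitability exceeds the intake rate on those already taken.
Rate on top 1: 0.5062. E: 0.818 > 0.5062 → include.
Rate on top 2: 0.6689. A: 0.537 < 0.6689 → exclude; stop.
Optimal diet: F, E — 2 of 4 types.

2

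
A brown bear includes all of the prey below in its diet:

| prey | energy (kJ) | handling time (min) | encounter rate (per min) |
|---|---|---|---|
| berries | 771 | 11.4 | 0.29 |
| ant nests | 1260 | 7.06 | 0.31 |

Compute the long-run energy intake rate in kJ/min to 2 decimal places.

94.57 kJ/min

Energy encountered per unit search time: 0.29×771 + 0.31×1260 = 614.2 kJ/min.
Handling time per unit search time: 0.29×11.4 + 0.31×7.06 = 5.495.
Rate = 614.2/(1 + 5.495) = 94.57 kJ/min.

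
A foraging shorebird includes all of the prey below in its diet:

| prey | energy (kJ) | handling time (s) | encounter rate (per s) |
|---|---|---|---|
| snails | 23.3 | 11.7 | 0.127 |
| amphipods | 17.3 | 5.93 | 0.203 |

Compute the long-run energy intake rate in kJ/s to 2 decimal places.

R = (0.127×23.3 + 0.203×17.3) / (1 + 0.127×11.7 + 0.203×5.93) = 6.471/3.69 = 1.754 kJ/s.

1.75 kJ/s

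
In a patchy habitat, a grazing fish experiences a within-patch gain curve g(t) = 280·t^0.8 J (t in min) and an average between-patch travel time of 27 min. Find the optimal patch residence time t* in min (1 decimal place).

Maximise g(t)/(T+t): set derivative to zero → g'(t)(T+t) = g(t).
g'(t) = 0.8·280·t^-0.2. Setting 0.8·280·t^-0.2 = 280·t^0.8/(27+t) gives 0.8(27+t) = t, so 0.20·t = 0.8×27.
t* = 0.8×27/0.20 = 108 min.

108.0 min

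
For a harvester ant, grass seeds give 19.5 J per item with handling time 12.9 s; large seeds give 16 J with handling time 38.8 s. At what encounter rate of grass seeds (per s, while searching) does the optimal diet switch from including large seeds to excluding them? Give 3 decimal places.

Drop large seeds once their profitability E₂/h₂ falls below the rate achievable on grass seeds alone: E₂/h₂ = λE₁/(1 + λh₁).
Solve for λ: λE₁h₂ = E₂(1 + λh₁) → λ(E₁h₂ − E₂h₁) = E₂ → λ = E₂/(E₁h₂ − E₂h₁).
λ = 16/(19.5×38.8 − 16×12.9) = 16/550.2 = 0.02908 per s.

0.029 per s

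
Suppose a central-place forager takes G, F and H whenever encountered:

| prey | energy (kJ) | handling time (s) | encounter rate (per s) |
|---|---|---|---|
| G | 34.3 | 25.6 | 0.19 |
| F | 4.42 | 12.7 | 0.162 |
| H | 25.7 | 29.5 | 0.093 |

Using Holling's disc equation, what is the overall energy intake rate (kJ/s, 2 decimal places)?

0.90 kJ/s

R = (0.19×34.3 + 0.162×4.42 + 0.093×25.7) / (1 + 0.19×25.6 + 0.162×12.7 + 0.093×29.5) = 9.623/10.66 = 0.9023 kJ/s.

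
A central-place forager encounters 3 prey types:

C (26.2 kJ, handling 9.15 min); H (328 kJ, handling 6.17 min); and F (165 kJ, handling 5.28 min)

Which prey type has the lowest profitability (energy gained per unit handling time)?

C

Profitability E/h (kJ/min): C = 26.2/9.15 = 2.86, H = 328/6.17 = 53.2, F = 165/5.28 = 31.2.
Ranked: H > F > C.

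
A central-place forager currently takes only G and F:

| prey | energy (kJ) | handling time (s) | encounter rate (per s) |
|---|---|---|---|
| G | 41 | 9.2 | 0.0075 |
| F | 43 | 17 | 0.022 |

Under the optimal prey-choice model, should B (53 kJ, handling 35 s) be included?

Yes

On G and F alone, R = ΣλE/(1+Σλh) = 1.253/1.443 = 0.8687 kJ/s.
B: E/h = 53/35 = 1.514 kJ/s.
Since 1.514 > R, including B increases the long-run rate.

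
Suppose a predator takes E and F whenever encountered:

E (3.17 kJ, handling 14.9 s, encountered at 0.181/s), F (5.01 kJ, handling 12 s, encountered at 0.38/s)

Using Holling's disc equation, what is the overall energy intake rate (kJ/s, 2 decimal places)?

Energy encountered per unit search time: 0.181×3.17 + 0.38×5.01 = 2.478 kJ/s.
Handling time per unit search time: 0.181×14.9 + 0.38×12 = 7.257.
Rate = 2.478/(1 + 7.257) = 0.3001 kJ/s.

0.30 kJ/s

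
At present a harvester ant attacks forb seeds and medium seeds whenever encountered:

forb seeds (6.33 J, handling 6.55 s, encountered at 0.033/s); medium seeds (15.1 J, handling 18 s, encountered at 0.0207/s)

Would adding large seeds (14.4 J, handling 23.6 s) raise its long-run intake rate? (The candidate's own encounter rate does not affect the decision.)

Yes

Intake rate on the current diet: R = (0.033×6.33 + 0.0207×15.1) / (1 + 0.033×6.55 + 0.0207×18) = 0.5215/1.589 = 0.3282 J/s.
large seeds: E/h = 14.4/23.6 = 0.6102 J/s.
0.6102 > 0.3282, so adding large seeds raises the average — include it.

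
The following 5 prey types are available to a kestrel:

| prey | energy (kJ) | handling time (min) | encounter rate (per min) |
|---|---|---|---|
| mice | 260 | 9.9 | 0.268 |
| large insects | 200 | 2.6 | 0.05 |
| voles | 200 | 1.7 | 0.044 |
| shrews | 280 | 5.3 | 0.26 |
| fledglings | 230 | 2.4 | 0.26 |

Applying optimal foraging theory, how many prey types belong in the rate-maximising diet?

4

Profitabilities (E/h, kJ/min): voles 118, fledglings 95.8, large insects 76.9, shrews 52.8, mice 26.3. Add prey in this order while the next type's profitability exceeds the intake rate on those already taken.
Rate on top 1: 8.188. fledglings: 95.8 > 8.188 → include.
Rate on top 2: 40.38. large insects: 76.9 > 40.38 → include.
Rate on top 3: 42.98. shrews: 52.8 > 42.98 → include.
Rate on top 4: 47.21. mice: 26.3 < 47.21 → exclude; stop.
Optimal diet: voles, fledglings, large insects, shrews — 4 of 5 types.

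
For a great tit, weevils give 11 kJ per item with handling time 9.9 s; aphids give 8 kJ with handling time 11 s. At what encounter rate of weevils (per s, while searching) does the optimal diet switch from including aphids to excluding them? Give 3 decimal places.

The zero-one rule: include aphids iff E₂/h₂ > λE₁/(1+λh₁). Equality gives the switch point.
λE₁h₂ = E₂ + λE₂h₁ ⇒ λ = E₂/(E₁h₂ − E₂h₁) = 8/(121 − 79.2) = 0.1914 per s.

0.191 per s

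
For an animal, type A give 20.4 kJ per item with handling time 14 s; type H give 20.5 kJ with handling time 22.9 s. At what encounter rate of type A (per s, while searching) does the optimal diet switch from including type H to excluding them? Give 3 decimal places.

At the threshold, the rate on type A alone equals the profitability of type H: λ·20.4/(1 + λ·14) = 20.5/22.9 = 0.8952.
Rearranging, λ(20.4 − 0.8952×14) = 0.8952, so λ = 0.8952/7.867 = 0.1138 per s.

0.114 per s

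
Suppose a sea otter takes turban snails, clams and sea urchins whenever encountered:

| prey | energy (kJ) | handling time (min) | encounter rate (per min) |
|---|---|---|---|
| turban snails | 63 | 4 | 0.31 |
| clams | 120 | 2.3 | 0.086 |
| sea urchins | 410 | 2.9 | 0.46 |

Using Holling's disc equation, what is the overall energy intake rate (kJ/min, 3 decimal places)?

57.917 kJ/min

R = (0.31×63 + 0.086×120 + 0.46×410) / (1 + 0.31×4 + 0.086×2.3 + 0.46×2.9) = 218.4/3.772 = 57.92 kJ/min.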